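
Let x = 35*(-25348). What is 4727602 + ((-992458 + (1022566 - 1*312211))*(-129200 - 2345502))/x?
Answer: 1748056542027/443590 ≈ 3.9407e+6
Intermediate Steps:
x = -887180
4727602 + ((-992458 + (1022566 - 1*312211))*(-129200 - 2345502))/x = 4727602 + ((-992458 + (1022566 - 1*312211))*(-129200 - 2345502))/(-887180) = 4727602 + ((-992458 + (1022566 - 312211))*(-2474702))*(-1/887180) = 4727602 + ((-992458 + 710355)*(-2474702))*(-1/887180) = 4727602 - 282103*(-2474702)*(-1/887180) = 4727602 + 698120858306*(-1/887180) = 4727602 - 349060429153/443590 = 1748056542027/443590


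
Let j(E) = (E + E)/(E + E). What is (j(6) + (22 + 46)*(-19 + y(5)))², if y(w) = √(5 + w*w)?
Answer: 1805401 - 175576*√30 ≈ 8.4373e+5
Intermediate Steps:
j(E) = 1 (j(E) = (2*E)/((2*E)) = (2*E)*(1/(2*E)) = 1)
y(w) = √(5 + w²)
(j(6) + (22 + 46)*(-19 + y(5)))² = (1 + (22 + 46)*(-19 + √(5 + 5²)))² = (1 + 68*(-19 + √(5 + 25)))² = (1 + 68*(-19 + √30))² = (1 + (-1292 + 68*√30))² = (-1291 + 68*√30)²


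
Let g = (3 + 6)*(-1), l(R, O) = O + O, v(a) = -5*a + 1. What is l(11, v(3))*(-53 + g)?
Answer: 1736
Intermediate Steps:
v(a) = 1 - 5*a
l(R, O) = 2*O
g = -9 (g = 9*(-1) = -9)
l(11, v(3))*(-53 + g) = (2*(1 - 5*3))*(-53 - 9) = (2*(1 - 15))*(-62) = (2*(-14))*(-62) = -28*(-62) = 1736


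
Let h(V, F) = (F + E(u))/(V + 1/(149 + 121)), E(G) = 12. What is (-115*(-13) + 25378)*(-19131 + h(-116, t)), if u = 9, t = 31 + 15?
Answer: -16101749332977/31319 ≈ -5.1412e+8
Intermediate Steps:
t = 46
h(V, F) = (12 + F)/(1/270 + V) (h(V, F) = (F + 12)/(V + 1/(149 + 121)) = (12 + F)/(V + 1/270) = (12 + F)/(1/270 + V))
(-115*(-13) + 25378)*(-19131 + h(-116, t)) = (-115*(-13) + 25378)*(-19131 + 270*(12 + 46)/(1 + 270*(-116))) = (1495 + 25378)*(-19131 + 270*58/(1 - 31320)) = 26873*(-19131 + 270*58/(-31319)) = 26873*(-19131 + 270*(-1/31319)*58) = 26873*(-19131 - 15660/31319) = 26873*(-599179449/31319) = -16101749332977/31319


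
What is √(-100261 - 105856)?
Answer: I*√206117 ≈ 454.0*I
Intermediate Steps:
√(-100261 - 105856) = √(-206117) = I*√206117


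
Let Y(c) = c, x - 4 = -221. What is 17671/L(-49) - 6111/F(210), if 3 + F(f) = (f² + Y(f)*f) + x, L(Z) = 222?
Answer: 776668969/9765780 ≈ 79.530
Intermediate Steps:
x = -217 (x = 4 - 221 = -217)
F(f) = -220 + 2*f² (F(f) = -3 + ((f² + f*f) - 217) = -3 + ((f² + f²) - 217) = -3 + (2*f² - 217) = -3 + (-217 + 2*f²) = -220 + 2*f²)
17671/L(-49) - 6111/F(210) = 17671/222 - 6111/(-220 + 2*210²) = 17671*(1/222) - 6111/(-220 + 2*44100) = 17671/222 - 6111/(-220 + 88200) = 17671/222 - 6111/87980 = 776668969/9765780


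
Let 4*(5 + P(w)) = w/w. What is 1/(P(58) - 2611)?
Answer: -4/10463 ≈ -0.00038230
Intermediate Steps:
P(w) = -19/4 (P(w) = -5 + (w/w)/4 = -5 + (¼)*1 = -5 + ¼ = -19/4)
1/(P(58) - 2611) = 1/(-19/4 - 2611) = 1/(-10463/4) = -4/10463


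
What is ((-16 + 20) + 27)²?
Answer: 961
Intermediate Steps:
((-16 + 20) + 27)² = (4 + 27)² = 31² = 961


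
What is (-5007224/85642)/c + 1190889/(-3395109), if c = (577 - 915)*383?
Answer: -1098835697623303/3136712762008501 ≈ -0.35031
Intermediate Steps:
c = -129454 (c = -338*383 = -129454)
(-5007224/85642)/c + 1190889/(-3395109) = -5007224/85642/(-129454) + 1190889/(-3395109) = -5007224*1/85642*(-1/129454) + 1190889*(-1/3395109) = -2503612/42821*(-1/129454) - 396963/1131703 = 1251806/2771674867 - 396963/1131703 = -1098835697623303/3136712762008501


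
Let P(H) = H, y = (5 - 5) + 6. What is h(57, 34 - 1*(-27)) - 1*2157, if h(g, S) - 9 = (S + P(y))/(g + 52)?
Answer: -234065/109 ≈ -2147.4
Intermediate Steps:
y = 6 (y = 0 + 6 = 6)
h(g, S) = 9 + (6 + S)/(52 + g) (h(g, S) = 9 + (S + 6)/(g + 52) = 9 + (6 + S)/(52 + g))
h(57, 34 - 1*(-27)) - 1*2157 = (474 + (34 - 1*(-27)) + 9*57)/(52 + 57) - 1*2157 = (474 + (34 + 27) + 513)/109 - 2157 = (474 + 61 + 513)/109 - 2157 = (1/109)*1048 - 2157 = 1048/109 - 2157 = -234065/109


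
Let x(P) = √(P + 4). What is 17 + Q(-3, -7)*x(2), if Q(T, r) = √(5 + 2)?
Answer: 17 + √42 ≈ 23.481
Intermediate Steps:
Q(T, r) = √7
x(P) = √(4 + P)
17 + Q(-3, -7)*x(2) = 17 + √7*√(4 + 2) = 17 + √7*√6 = 17 + √42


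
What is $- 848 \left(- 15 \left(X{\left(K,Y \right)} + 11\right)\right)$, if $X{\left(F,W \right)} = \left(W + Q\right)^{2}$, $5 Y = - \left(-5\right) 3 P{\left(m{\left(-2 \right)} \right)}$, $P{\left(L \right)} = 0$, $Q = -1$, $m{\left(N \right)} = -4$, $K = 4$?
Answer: $152640$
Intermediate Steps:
$Y = 0$ ($Y = \frac{- \left(-5\right) 3 \cdot 0}{5} = \frac{\left(-1\right) \left(-15\right) 0}{5} = \frac{15 \cdot 0}{5} = \frac{1}{5} \cdot 0 = 0$)
$X{\left(F,W \right)} = \left(-1 + W\right)^{2}$ ($X{\left(F,W \right)} = \left(W - 1\right)^{2} = \left(-1 + W\right)^{2}$)
$- 848 \left(- 15 \left(X{\left(K,Y \right)} + 11\right)\right) = - 848 \left(- 15 \left(\left(-1 + 0\right)^{2} + 11\right)\right) = - 848 \left(- 15 \left(\left(-1\right)^{2} + 11\right)\right) = - 848 \left(- 15 \left(1 + 11\right)\right) = - 848 \left(\left(-15\right) 12\right) = \left(-848\right) \left(-180\right) = 152640$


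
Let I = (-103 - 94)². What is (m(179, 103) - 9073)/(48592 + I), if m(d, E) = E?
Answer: -8970/87401 ≈ -0.10263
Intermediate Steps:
I = 38809 (I = (-197)² = 38809)
(m(179, 103) - 9073)/(48592 + I) = (103 - 9073)/(48592 + 38809) = -8970/87401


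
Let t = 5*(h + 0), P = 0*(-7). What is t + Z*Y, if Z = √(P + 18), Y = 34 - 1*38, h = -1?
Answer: -5 - 12*√2 ≈ -21.971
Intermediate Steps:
P = 0
Y = -4 (Y = 34 - 38 = -4)
Z = 3*√2 (Z = √(0 + 18) = √18 = 3*√2 ≈ 4.2426)
t = -5 (t = 5*(-1 + 0) = 5*(-1) = -5)
t + Z*Y = -5 + (3*√2)*(-4) = -5 - 12*√2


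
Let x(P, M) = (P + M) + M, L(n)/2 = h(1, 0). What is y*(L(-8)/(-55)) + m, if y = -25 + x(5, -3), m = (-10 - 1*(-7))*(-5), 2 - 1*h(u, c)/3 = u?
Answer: 981/55 ≈ 17.836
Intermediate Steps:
h(u, c) = 6 - 3*u
L(n) = 6 (L(n) = 2*(6 - 3*1) = 2*(6 - 3) = 2*3 = 6)
m = 15 (m = (-10 + 7)*(-5) = -3*(-5) = 15)
x(P, M) = P + 2*M (x(P, M) = (M + P) + M = P + 2*M)
y = -26 (y = -25 + (5 + 2*(-3)) = -25 + (5 - 6) = -25 - 1 = -26)
y*(L(-8)/(-55)) + m = -156/(-55) + 15 = -156*(-1)/55 + 15 = -26*(-6/55) + 15 = 156/55 + 15 = 981/55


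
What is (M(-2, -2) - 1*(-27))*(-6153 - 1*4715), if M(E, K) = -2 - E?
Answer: -293436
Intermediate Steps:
(M(-2, -2) - 1*(-27))*(-6153 - 1*4715) = ((-2 - 1*(-2)) - 1*(-27))*(-6153 - 1*4715) = ((-2 + 2) + 27)*(-6153 - 4715) = (0 + 27)*(-10868) = 27*(-10868) = -293436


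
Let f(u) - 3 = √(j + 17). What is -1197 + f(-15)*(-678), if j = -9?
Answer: -3231 - 1356*√2 ≈ -5148.7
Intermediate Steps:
f(u) = 3 + 2*√2 (f(u) = 3 + √(-9 + 17) = 3 + √8 = 3 + 2*√2)
-1197 + f(-15)*(-678) = -1197 + (3 + 2*√2)*(-678) = -1197 + (-2034 - 1356*√2) = -3231 - 1356*√2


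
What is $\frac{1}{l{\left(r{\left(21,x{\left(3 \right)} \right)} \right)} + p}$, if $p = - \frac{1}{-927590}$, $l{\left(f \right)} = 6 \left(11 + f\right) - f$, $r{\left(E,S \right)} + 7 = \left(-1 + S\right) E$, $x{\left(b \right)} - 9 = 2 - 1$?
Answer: $\frac{927590}{905327841} \approx 0.0010246$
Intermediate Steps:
$x{\left(b \right)} = 10$ ($x{\left(b \right)} = 9 + \left(2 - 1\right) = 9 + 1 = 10$)
$r{\left(E,S \right)} = -7 + E \left(-1 + S\right)$ ($r{\left(E,S \right)} = -7 + \left(-1 + S\right) E = -7 + E \left(-1 + S\right)$)
$l{\left(f \right)} = 66 + 5 f$ ($l{\left(f \right)} = \left(66 + 6 f\right) - f = 66 + 5 f$)
$p = \frac{1}{927590}$ ($p = \left(-1\right) \left(- \frac{1}{927590}\right) = \frac{1}{927590} \approx 1.0781 \cdot 10^{-6}$)
$\frac{1}{l{\left(r{\left(21,x{\left(3 \right)} \right)} \right)} + p} = \frac{1}{\left(66 + 5 \left(-7 - 21 + 21 \cdot 10\right)\right) + \frac{1}{927590}} = \frac{1}{\left(66 + 5 \left(-7 - 21 + 210\right)\right) + \frac{1}{927590}} = \frac{1}{\left(66 + 5 \cdot 182\right) + \frac{1}{927590}} = \frac{1}{\left(66 + 910\right) + \frac{1}{927590}} = \frac{1}{976 + \frac{1}{927590}} = \frac{1}{\frac{905327841}{927590}} = \frac{927590}{905327841}$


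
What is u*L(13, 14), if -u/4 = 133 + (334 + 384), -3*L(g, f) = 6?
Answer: 6808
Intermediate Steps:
L(g, f) = -2 (L(g, f) = -⅓*6 = -2)
u = -3404 (u = -4*(133 + (334 + 384)) = -4*(133 + 718) = -4*851 = -3404)
u*L(13, 14) = -3404*(-2) = 6808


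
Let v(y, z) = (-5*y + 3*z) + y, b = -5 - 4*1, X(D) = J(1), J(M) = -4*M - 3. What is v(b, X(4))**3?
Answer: 3375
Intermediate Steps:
J(M) = -3 - 4*M
X(D) = -7 (X(D) = -3 - 4*1 = -3 - 4 = -7)
b = -9 (b = -5 - 4 = -9)
v(y, z) = -4*y + 3*z
v(b, X(4))**3 = (-4*(-9) + 3*(-7))**3 = (36 - 21)**3 = 15**3 = 3375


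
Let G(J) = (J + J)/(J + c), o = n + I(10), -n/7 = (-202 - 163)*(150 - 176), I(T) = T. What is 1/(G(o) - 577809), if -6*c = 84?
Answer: -33217/19193015133 ≈ -1.7307e-6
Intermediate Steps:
c = -14 (c = -1/6*84 = -14)
n = -66430 (n = -7*(-202 - 163)*(150 - 176) = -(-2555)*(-26) = -7*9490 = -66430)
o = -66420 (o = -66430 + 10 = -66420)
G(J) = 2*J/(-14 + J) (G(J) = (J + J)/(J - 14) = (2*J)/(-14 + J) = 2*J/(-14 + J))
1/(G(o) - 577809) = 1/(2*(-66420)/(-14 - 66420) - 577809) = 1/(2*(-66420)/(-66434) - 577809) = 1/(2*(-66420)*(-1/66434) - 577809) = 1/(66420/33217 - 577809) = 1/(-19193015133/33217) = -33217/19193015133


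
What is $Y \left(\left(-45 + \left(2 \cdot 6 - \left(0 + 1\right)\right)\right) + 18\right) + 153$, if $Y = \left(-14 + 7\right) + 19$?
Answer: $-39$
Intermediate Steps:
$Y = 12$ ($Y = -7 + 19 = 12$)
$Y \left(\left(-45 + \left(2 \cdot 6 - \left(0 + 1\right)\right)\right) + 18\right) + 153 = 12 \left(\left(-45 + \left(2 \cdot 6 - \left(0 + 1\right)\right)\right) + 18\right) + 153 = 12 \left(\left(-45 + \left(12 - 1\right)\right) + 18\right) + 153 = 12 \left(\left(-45 + 11\right) + 18\right) + 153 = 12 \left(-34 + 18\right) + 153 = 12 \left(-16\right) + 153 = -192 + 153 = -39$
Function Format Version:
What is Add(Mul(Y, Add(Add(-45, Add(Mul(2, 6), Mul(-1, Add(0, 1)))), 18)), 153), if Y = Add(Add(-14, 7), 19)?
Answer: -39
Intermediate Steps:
Y = 12 (Y = Add(-7, 19) = 12)
Add(Mul(Y, Add(Add(-45, Add(Mul(2, 6), Mul(-1, Add(0, 1)))), 18)), 153) = Add(Mul(12, Add(Add(-45, Add(Mul(2, 6), Mul(-1, Add(0, 1)))), 18)), 153) = Add(Mul(12, Add(Add(-45, Add(12, Mul(-1, 1))), 18)), 153) = Add(Mul(12, Add(Add(-45, Add(12, -1)), 18)), 153) = Add(Mul(12, Add(Add(-45, 11), 18)), 153) = Add(Mul(12, Add(-34, 18)), 153) = Add(Mul(12, -16), 153) = Add(-192, 153) = -39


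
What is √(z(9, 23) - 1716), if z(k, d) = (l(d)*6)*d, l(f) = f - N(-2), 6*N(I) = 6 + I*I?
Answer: 2*√307 ≈ 35.043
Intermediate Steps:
N(I) = 1 + I²/6 (N(I) = (6 + I*I)/6 = (6 + I²)/6 = 1 + I²/6)
l(f) = -5/3 + f (l(f) = f - (1 + (⅙)*(-2)²) = f - (1 + (⅙)*4) = f - (1 + ⅔) = f - 1*5/3 = f - 5/3 = -5/3 + f)
z(k, d) = d*(-10 + 6*d) (z(k, d) = ((-5/3 + d)*6)*d = (-10 + 6*d)*d = d*(-10 + 6*d))
√(z(9, 23) - 1716) = √(2*23*(-5 + 3*23) - 1716) = √(2*23*(-5 + 69) - 1716) = √(2*23*64 - 1716) = √(2944 - 1716) = √1228 = 2*√307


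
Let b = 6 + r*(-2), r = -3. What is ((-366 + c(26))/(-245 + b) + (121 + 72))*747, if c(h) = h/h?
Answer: 33864498/233 ≈ 1.4534e+5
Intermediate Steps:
c(h) = 1
b = 12 (b = 6 - 3*(-2) = 6 + 6 = 12)
((-366 + c(26))/(-245 + b) + (121 + 72))*747 = ((-366 + 1)/(-245 + 12) + (121 + 72))*747 = (-365/(-233) + 193)*747 = (-365*(-1/233) + 193)*747 = (365/233 + 193)*747 = (45334/233)*747 = 33864498/233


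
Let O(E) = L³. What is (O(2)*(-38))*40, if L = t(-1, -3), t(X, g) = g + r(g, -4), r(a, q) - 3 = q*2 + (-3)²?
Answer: -1520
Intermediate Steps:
r(a, q) = 12 + 2*q (r(a, q) = 3 + (q*2 + (-3)²) = 3 + (2*q + 9) = 3 + (9 + 2*q) = 12 + 2*q)
t(X, g) = 4 + g (t(X, g) = g + (12 + 2*(-4)) = g + (12 - 8) = g + 4 = 4 + g)
L = 1 (L = 4 - 3 = 1)
O(E) = 1 (O(E) = 1³ = 1)
(O(2)*(-38))*40 = (1*(-38))*40 = -38*40 = -1520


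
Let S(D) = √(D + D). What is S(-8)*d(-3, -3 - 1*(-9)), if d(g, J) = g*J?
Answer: -72*I ≈ -72.0*I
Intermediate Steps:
d(g, J) = J*g
S(D) = √2*√D (S(D) = √(2*D) = √2*√D)
S(-8)*d(-3, -3 - 1*(-9)) = (√2*√(-8))*((-3 - 1*(-9))*(-3)) = (√2*(2*I*√2))*((-3 + 9)*(-3)) = (4*I)*(6*(-3)) = (4*I)*(-18) = -72*I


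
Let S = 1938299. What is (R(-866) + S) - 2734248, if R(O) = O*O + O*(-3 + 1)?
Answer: -44261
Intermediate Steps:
R(O) = O**2 - 2*O (R(O) = O**2 + O*(-2) = O**2 - 2*O)
(R(-866) + S) - 2734248 = (-866*(-2 - 866) + 1938299) - 2734248 = (-866*(-868) + 1938299) - 2734248 = (751688 + 1938299) - 2734248 = 2689987 - 2734248 = -44261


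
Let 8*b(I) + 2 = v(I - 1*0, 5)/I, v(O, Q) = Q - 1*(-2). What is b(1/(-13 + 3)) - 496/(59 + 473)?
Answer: -1321/133 ≈ -9.9323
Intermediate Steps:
v(O, Q) = 2 + Q (v(O, Q) = Q + 2 = 2 + Q)
b(I) = -¼ + 7/(8*I) (b(I) = -¼ + ((2 + 5)/I)/8 = -¼ + (7/I)/8 = -¼ + 7/(8*I))
b(1/(-13 + 3)) - 496/(59 + 473) = (7 - 2/(-13 + 3))/(8*(1/(-13 + 3))) - 496/(59 + 473) = (7 - 2/(-10))/(8*(1/(-10))) - 496/532 = (7 - 2*(-⅒))/(8*(-⅒)) + (1/532)*(-496) = (⅛)*(-10)*(7 + ⅕) - 124/133 = (⅛)*(-10)*(36/5) - 124/133 = -9 - 124/133 = -1321/133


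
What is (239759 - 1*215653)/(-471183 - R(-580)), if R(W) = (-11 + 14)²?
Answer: -12053/235596 ≈ -0.051160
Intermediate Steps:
R(W) = 9 (R(W) = 3² = 9)
(239759 - 1*215653)/(-471183 - R(-580)) = (239759 - 1*215653)/(-471183 - 1*9) = (239759 - 215653)/(-471183 - 9) = 24106/(-471192) = 24106*(-1/471192) = -12053/235596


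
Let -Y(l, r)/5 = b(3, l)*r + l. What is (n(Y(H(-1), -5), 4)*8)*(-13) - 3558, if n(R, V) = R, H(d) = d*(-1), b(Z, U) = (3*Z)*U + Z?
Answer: -34238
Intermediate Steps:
b(Z, U) = Z + 3*U*Z (b(Z, U) = 3*U*Z + Z = Z + 3*U*Z)
H(d) = -d
Y(l, r) = -5*l - 5*r*(3 + 9*l) (Y(l, r) = -5*((3*(1 + 3*l))*r + l) = -5*((3 + 9*l)*r + l) = -5*(r*(3 + 9*l) + l) = -5*(l + r*(3 + 9*l)) = -5*l - 5*r*(3 + 9*l))
(n(Y(H(-1), -5), 4)*8)*(-13) - 3558 = ((-(-5)*(-1) - 15*(-5)*(1 + 3*(-1*(-1))))*8)*(-13) - 3558 = ((-5*1 - 15*(-5)*(1 + 3*1))*8)*(-13) - 3558 = ((-5 - 15*(-5)*(1 + 3))*8)*(-13) - 3558 = ((-5 - 15*(-5)*4)*8)*(-13) - 3558 = ((-5 + 300)*8)*(-13) - 3558 = (295*8)*(-13) - 3558 = 2360*(-13) - 3558 = -30680 - 3558 = -34238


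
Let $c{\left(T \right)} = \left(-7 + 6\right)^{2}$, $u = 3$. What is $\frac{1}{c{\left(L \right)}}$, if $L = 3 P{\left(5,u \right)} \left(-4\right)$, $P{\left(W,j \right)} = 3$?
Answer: $1$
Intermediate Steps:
$L = -36$ ($L = 3 \cdot 3 \left(-4\right) = 9 \left(-4\right) = -36$)
$c{\left(T \right)} = 1$ ($c{\left(T \right)} = \left(-1\right)^{2} = 1$)
$\frac{1}{c{\left(L \right)}} = 1^{-1} = 1$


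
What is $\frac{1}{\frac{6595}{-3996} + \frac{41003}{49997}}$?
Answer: $- \frac{199788012}{165882227} \approx -1.2044$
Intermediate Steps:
$\frac{1}{\frac{6595}{-3996} + \frac{41003}{49997}} = \frac{1}{6595 \left(- \frac{1}{3996}\right) + 41003 \cdot \frac{1}{49997}} = \frac{1}{- \frac{6595}{3996} + \frac{41003}{49997}} = \frac{1}{- \frac{165882227}{199788012}} = - \frac{199788012}{165882227}$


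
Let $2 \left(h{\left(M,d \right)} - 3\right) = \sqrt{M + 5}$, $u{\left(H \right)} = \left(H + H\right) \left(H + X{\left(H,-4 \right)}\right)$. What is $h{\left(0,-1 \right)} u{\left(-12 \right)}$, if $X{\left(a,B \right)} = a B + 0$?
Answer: $-2592 - 432 \sqrt{5} \approx -3558.0$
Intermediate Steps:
$X{\left(a,B \right)} = B a$ ($X{\left(a,B \right)} = B a + 0 = B a$)
$u{\left(H \right)} = - 6 H^{2}$ ($u{\left(H \right)} = \left(H + H\right) \left(H - 4 H\right) = 2 H \left(- 3 H\right) = - 6 H^{2}$)
$h{\left(M,d \right)} = 3 + \frac{\sqrt{5 + M}}{2}$ ($h{\left(M,d \right)} = 3 + \frac{\sqrt{M + 5}}{2} = 3 + \frac{\sqrt{5 + M}}{2}$)
$h{\left(0,-1 \right)} u{\left(-12 \right)} = \left(3 + \frac{\sqrt{5 + 0}}{2}\right) \left(- 6 \left(-12\right)^{2}\right) = \left(3 + \frac{\sqrt{5}}{2}\right) \left(\left(-6\right) 144\right) = \left(3 + \frac{\sqrt{5}}{2}\right) \left(-864\right) = -2592 - 432 \sqrt{5}$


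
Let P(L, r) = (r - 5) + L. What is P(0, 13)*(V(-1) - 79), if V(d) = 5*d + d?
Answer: -680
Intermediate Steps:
V(d) = 6*d
P(L, r) = -5 + L + r (P(L, r) = (-5 + r) + L = -5 + L + r)
P(0, 13)*(V(-1) - 79) = (-5 + 0 + 13)*(6*(-1) - 79) = 8*(-6 - 79) = 8*(-85) = -680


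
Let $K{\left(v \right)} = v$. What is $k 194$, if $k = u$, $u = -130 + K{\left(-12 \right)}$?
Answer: $-27548$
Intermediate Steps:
$u = -142$ ($u = -130 - 12 = -142$)
$k = -142$
$k 194 = \left(-142\right) 194 = -27548$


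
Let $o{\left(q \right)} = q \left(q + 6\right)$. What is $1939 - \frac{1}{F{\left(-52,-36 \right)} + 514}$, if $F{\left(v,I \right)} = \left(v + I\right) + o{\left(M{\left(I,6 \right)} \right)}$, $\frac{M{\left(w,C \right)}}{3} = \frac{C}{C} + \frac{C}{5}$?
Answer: $\frac{24681506}{12729} \approx 1939.0$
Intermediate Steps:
$M{\left(w,C \right)} = 3 + \frac{3 C}{5}$ ($M{\left(w,C \right)} = 3 \left(\frac{C}{C} + \frac{C}{5}\right) = 3 \left(1 + C \frac{1}{5}\right) = 3 \left(1 + \frac{C}{5}\right) = 3 + \frac{3 C}{5}$)
$o{\left(q \right)} = q \left(6 + q\right)$
$F{\left(v,I \right)} = \frac{2079}{25} + I + v$ ($F{\left(v,I \right)} = \left(v + I\right) + \left(3 + \frac{3}{5} \cdot 6\right) \left(6 + \left(3 + \frac{3}{5} \cdot 6\right)\right) = \left(I + v\right) + \left(3 + \frac{18}{5}\right) \left(6 + \left(3 + \frac{18}{5}\right)\right) = \left(I + v\right) + \frac{33 \left(6 + \frac{33}{5}\right)}{5} = \left(I + v\right) + \frac{33}{5} \cdot \frac{63}{5} = \left(I + v\right) + \frac{2079}{25} = \frac{2079}{25} + I + v$)
$1939 - \frac{1}{F{\left(-52,-36 \right)} + 514} = 1939 - \frac{1}{\left(\frac{2079}{25} - 36 - 52\right) + 514} = 1939 - \frac{1}{- \frac{121}{25} + 514} = 1939 - \frac{1}{\frac{12729}{25}} = 1939 - \frac{25}{12729} = \frac{24681506}{12729}$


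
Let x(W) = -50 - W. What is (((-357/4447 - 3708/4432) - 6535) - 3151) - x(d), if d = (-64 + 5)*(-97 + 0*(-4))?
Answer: -19284948913/4927276 ≈ -3913.9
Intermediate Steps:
d = 5723 (d = -59*(-97 + 0) = -59*(-97) = 5723)
(((-357/4447 - 3708/4432) - 6535) - 3151) - x(d) = (((-357/4447 - 3708/4432) - 6535) - 3151) - (-50 - 1*5723) = (((-357*1/4447 - 3708*1/4432) - 6535) - 3151) - (-50 - 5723) = (((-357/4447 - 927/1108) - 6535) - 3151) - 1*(-5773) = ((-4517925/4927276 - 6535) - 3151) + 5773 = (-32204266585/4927276 - 3151) + 5773 = -47730113261/4927276 + 5773 = -19284948913/4927276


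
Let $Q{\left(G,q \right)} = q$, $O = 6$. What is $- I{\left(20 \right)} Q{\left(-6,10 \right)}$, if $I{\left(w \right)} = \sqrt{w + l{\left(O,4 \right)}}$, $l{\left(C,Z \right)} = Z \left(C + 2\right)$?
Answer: $- 20 \sqrt{13} \approx -72.111$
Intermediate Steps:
$l{\left(C,Z \right)} = Z \left(2 + C\right)$
$I{\left(w \right)} = \sqrt{32 + w}$ ($I{\left(w \right)} = \sqrt{w + 4 \left(2 + 6\right)} = \sqrt{w + 4 \cdot 8} = \sqrt{w + 32} = \sqrt{32 + w}$)
$- I{\left(20 \right)} Q{\left(-6,10 \right)} = - \sqrt{32 + 20} \cdot 10 = - \sqrt{52} \cdot 10 = - 2 \sqrt{13} \cdot 10 = - 20 \sqrt{13}$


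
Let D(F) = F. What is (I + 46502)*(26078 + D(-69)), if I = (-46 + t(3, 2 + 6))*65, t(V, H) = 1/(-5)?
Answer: 1131365491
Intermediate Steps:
t(V, H) = -1/5
I = -3003 (I = (-46 - 1/5)*65 = -231/5*65 = -3003)
(I + 46502)*(26078 + D(-69)) = (-3003 + 46502)*(26078 - 69) = 43499*26009 = 1131365491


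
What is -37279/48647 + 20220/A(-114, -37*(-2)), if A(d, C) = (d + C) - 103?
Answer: -988973237/6956521 ≈ -142.17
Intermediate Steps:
A(d, C) = -103 + C + d (A(d, C) = (C + d) - 103 = -103 + C + d)
-37279/48647 + 20220/A(-114, -37*(-2)) = -37279/48647 + 20220/(-103 - 37*(-2) - 114) = -37279*1/48647 + 20220/(-103 - 1*(-74) - 114) = -37279/48647 + 20220/(-103 + 74 - 114) = -37279/48647 + 20220/(-143) = -37279/48647 + 20220*(-1/143) = -37279/48647 - 20220/143 = -988973237/6956521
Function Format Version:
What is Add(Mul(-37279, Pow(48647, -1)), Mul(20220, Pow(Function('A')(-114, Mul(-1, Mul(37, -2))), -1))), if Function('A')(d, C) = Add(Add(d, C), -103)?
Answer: Rational(-988973237, 6956521) ≈ -142.17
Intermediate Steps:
Function('A')(d, C) = Add(-103, C, d) (Function('A')(d, C) = Add(Add(C, d), -103) = Add(-103, C, d))
Add(Mul(-37279, Pow(48647, -1)), Mul(20220, Pow(Function('A')(-114, Mul(-1, Mul(37, -2))), -1))) = Add(Mul(-37279, Pow(48647, -1)), Mul(20220, Pow(Add(-103, Mul(-1, Mul(37, -2)), -114), -1))) = Add(Mul(-37279, Rational(1, 48647)), Mul(20220, Pow(Add(-103, Mul(-1, -74), -114), -1))) = Add(Rational(-37279, 48647), Mul(20220, Pow(Add(-103, 74, -114), -1))) = Add(Rational(-37279, 48647), Mul(20220, Pow(-143, -1))) = Add(Rational(-37279, 48647), Mul(20220, Rational(-1, 143))) = Add(Rational(-37279, 48647), Rational(-20220, 143)) = Rational(-988973237, 6956521)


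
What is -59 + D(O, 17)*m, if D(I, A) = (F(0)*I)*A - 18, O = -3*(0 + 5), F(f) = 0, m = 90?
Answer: -1679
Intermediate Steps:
O = -15 (O = -3*5 = -15)
D(I, A) = -18 (D(I, A) = (0*I)*A - 18 = 0*A - 18 = 0 - 18 = -18)
-59 + D(O, 17)*m = -59 - 18*90 = -59 - 1620 = -1679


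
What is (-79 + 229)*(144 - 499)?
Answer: -53250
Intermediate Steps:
(-79 + 229)*(144 - 499) = 150*(-355) = -53250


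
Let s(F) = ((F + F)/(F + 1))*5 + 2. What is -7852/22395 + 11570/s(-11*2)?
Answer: 2719627963/2933745 ≈ 927.02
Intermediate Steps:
s(F) = 2 + 10*F/(1 + F) (s(F) = ((2*F)/(1 + F))*5 + 2 = (2*F/(1 + F))*5 + 2 = 10*F/(1 + F) + 2 = 2 + 10*F/(1 + F))
-7852/22395 + 11570/s(-11*2) = -7852/22395 + 11570/((2*(1 + 6*(-11*2))/(1 - 11*2))) = -7852*1/22395 + 11570/((2*(1 + 6*(-22))/(1 - 22))) = -7852/22395 + 11570/((2*(1 - 132)/(-21))) = -7852/22395 + 11570/((2*(-1/21)*(-131))) = -7852/22395 + 11570/(262/21) = -7852/22395 + 11570*(21/262) = -7852/22395 + 121485/131 = 2719627963/2933745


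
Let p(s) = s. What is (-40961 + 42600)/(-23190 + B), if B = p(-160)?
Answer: -1639/23350 ≈ -0.070193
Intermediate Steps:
B = -160
(-40961 + 42600)/(-23190 + B) = (-40961 + 42600)/(-23190 - 160) = 1639/(-23350) = 1639*(-1/23350) = -1639/23350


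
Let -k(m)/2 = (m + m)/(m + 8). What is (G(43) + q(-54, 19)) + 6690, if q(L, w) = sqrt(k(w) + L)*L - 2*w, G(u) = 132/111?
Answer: 246168/37 - 6*I*sqrt(4602) ≈ 6653.2 - 407.03*I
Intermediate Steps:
k(m) = -4*m/(8 + m) (k(m) = -2*(m + m)/(m + 8) = -2*2*m/(8 + m) = -4*m/(8 + m))
G(u) = 44/37 (G(u) = 132*(1/111) = 44/37)
q(L, w) = -2*w + L*sqrt(L - 4*w/(8 + w)) (q(L, w) = sqrt(-4*w/(8 + w) + L)*L - 2*w = sqrt(L - 4*w/(8 + w))*L - 2*w = L*sqrt(L - 4*w/(8 + w)) - 2*w = -2*w + L*sqrt(L - 4*w/(8 + w)))
(G(43) + q(-54, 19)) + 6690 = (44/37 + (-2*19 - 54*sqrt(-4*19 - 54*(8 + 19))/sqrt(8 + 19))) + 6690 = (44/37 + (-38 - 54*sqrt(3)*sqrt(-76 - 54*27)/9)) + 6690 = (44/37 + (-38 - 54*sqrt(3)*sqrt(-76 - 1458)/9)) + 6690 = (44/37 + (-38 - 54*I*sqrt(4602)/9)) + 6690 = (44/37 + (-38 - 6*I*sqrt(4602))) + 6690 = (-1362/37 - 6*I*sqrt(4602)) + 6690 = 246168/37 - 6*I*sqrt(4602)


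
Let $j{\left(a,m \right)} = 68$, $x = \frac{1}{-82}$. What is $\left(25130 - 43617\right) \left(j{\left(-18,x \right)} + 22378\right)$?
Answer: $-414959202$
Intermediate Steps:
$x = - \frac{1}{82} \approx -0.012195$
$\left(25130 - 43617\right) \left(j{\left(-18,x \right)} + 22378\right) = \left(25130 - 43617\right) \left(68 + 22378\right) = \left(-18487\right) 22446 = -414959202$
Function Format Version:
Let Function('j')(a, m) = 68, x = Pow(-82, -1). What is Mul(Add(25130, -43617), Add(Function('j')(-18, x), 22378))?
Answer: -414959202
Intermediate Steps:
x = Rational(-1, 82) ≈ -0.012195
Mul(Add(25130, -43617), Add(Function('j')(-18, x), 22378)) = Mul(Add(25130, -43617), Add(68, 22378)) = Mul(-18487, 22446) = -414959202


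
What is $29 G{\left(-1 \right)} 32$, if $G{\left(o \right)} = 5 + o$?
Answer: $3712$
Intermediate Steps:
$29 G{\left(-1 \right)} 32 = 29 \left(5 - 1\right) 32 = 29 \cdot 4 \cdot 32 = 116 \cdot 32 = 3712$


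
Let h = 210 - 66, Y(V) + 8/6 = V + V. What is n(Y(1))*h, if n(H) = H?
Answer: 96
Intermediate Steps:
Y(V) = -4/3 + 2*V (Y(V) = -4/3 + (V + V) = -4/3 + 2*V)
h = 144
n(Y(1))*h = (-4/3 + 2*1)*144 = (-4/3 + 2)*144 = (⅔)*144 = 96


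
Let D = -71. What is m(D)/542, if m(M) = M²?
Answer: 5041/542 ≈ 9.3007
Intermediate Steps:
m(D)/542 = (-71)²/542 = 5041*(1/542) = 5041/542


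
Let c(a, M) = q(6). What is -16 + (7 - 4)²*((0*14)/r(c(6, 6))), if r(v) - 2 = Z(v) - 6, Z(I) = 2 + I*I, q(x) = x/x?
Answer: -16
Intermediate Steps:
q(x) = 1
Z(I) = 2 + I²
c(a, M) = 1
r(v) = -2 + v² (r(v) = 2 + ((2 + v²) - 6) = 2 + (-4 + v²) = -2 + v²)
-16 + (7 - 4)²*((0*14)/r(c(6, 6))) = -16 + (7 - 4)²*((0*14)/(-2 + 1²)) = -16 + 3²*(0/(-2 + 1)) = -16 + 9*(0/(-1)) = -16 + 9*(0*(-1)) = -16 + 9*0 = -16 + 0 = -16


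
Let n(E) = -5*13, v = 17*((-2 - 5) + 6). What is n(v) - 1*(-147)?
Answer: 82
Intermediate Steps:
v = -17 (v = 17*(-7 + 6) = 17*(-1) = -17)
n(E) = -65
n(v) - 1*(-147) = -65 - 1*(-147) = -65 + 147 = 82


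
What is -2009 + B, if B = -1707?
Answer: -3716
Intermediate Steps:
-2009 + B = -2009 - 1707 = -3716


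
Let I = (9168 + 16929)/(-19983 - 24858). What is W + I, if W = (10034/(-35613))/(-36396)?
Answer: -5637619679327/9686932085178 ≈ -0.58198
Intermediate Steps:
I = -8699/14947 (I = 26097/(-44841) = 26097*(-1/44841) = -8699/14947 ≈ -0.58199)
W = 5017/648085374 (W = (10034*(-1/35613))*(-1/36396) = -10034/35613*(-1/36396) = 5017/648085374 ≈ 7.7413e-6)
W + I = 5017/648085374 - 8699/14947 = -5637619679327/9686932085178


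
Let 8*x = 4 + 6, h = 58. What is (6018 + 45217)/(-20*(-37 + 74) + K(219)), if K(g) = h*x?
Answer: -20494/267 ≈ -76.757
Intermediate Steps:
x = 5/4 (x = (4 + 6)/8 = (1/8)*10 = 5/4 ≈ 1.2500)
K(g) = 145/2 (K(g) = 58*(5/4) = 145/2)
(6018 + 45217)/(-20*(-37 + 74) + K(219)) = (6018 + 45217)/(-20*(-37 + 74) + 145/2) = 51235/(-20*37 + 145/2) = 51235/(-740 + 145/2) = 51235/(-1335/2) = 51235*(-2/1335) = -20494/267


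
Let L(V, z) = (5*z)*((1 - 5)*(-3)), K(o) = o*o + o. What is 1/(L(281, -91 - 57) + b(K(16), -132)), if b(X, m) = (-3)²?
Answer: -1/8871 ≈ -0.00011273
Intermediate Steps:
K(o) = o + o² (K(o) = o² + o = o + o²)
b(X, m) = 9
L(V, z) = 60*z (L(V, z) = (5*z)*(-4*(-3)) = (5*z)*12 = 60*z)
1/(L(281, -91 - 57) + b(K(16), -132)) = 1/(60*(-91 - 57) + 9) = 1/(60*(-148) + 9) = 1/(-8880 + 9) = 1/(-8871) = -1/8871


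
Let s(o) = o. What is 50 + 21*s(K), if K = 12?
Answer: 302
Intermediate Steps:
50 + 21*s(K) = 50 + 21*12 = 50 + 252 = 302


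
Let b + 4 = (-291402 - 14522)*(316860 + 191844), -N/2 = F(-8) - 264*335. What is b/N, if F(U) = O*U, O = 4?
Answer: -38906190625/44236 ≈ -8.7951e+5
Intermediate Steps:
F(U) = 4*U
N = 176944 (N = -2*(4*(-8) - 264*335) = -2*(-32 - 88440) = -2*(-88472) = 176944)
b = -155624762500 (b = -4 + (-291402 - 14522)*(316860 + 191844) = -4 - 305924*508704 = -4 - 155624762496 = -155624762500)
b/N = -155624762500/176944 = -155624762500*1/176944 = -38906190625/44236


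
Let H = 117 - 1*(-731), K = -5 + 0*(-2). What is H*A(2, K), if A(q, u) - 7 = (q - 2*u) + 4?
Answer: 19504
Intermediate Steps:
K = -5 (K = -5 + 0 = -5)
A(q, u) = 11 + q - 2*u (A(q, u) = 7 + ((q - 2*u) + 4) = 7 + (4 + q - 2*u) = 11 + q - 2*u)
H = 848 (H = 117 + 731 = 848)
H*A(2, K) = 848*(11 + 2 - 2*(-5)) = 848*(11 + 2 + 10) = 848*23 = 19504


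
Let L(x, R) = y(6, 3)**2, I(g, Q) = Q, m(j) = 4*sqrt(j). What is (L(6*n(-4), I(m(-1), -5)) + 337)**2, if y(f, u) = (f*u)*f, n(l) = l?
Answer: 144024001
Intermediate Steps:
y(f, u) = u*f**2
L(x, R) = 11664 (L(x, R) = (3*6**2)**2 = (3*36)**2 = 108**2 = 11664)
(L(6*n(-4), I(m(-1), -5)) + 337)**2 = (11664 + 337)**2 = 12001**2 = 144024001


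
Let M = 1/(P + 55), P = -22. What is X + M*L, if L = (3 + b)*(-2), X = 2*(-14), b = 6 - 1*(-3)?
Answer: -316/11 ≈ -28.727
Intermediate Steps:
b = 9 (b = 6 + 3 = 9)
X = -28
L = -24 (L = (3 + 9)*(-2) = 12*(-2) = -24)
M = 1/33 (M = 1/(-22 + 55) = 1/33 ≈ 0.030303)
X + M*L = -28 + (1/33)*(-24) = -28 - 8/11 = -316/11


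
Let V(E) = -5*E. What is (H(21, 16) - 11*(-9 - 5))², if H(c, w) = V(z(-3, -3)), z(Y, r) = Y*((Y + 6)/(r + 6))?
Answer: 28561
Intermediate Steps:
z(Y, r) = Y*(6 + Y)/(6 + r) (z(Y, r) = Y*((6 + Y)/(6 + r)) = Y*(6 + Y)/(6 + r))
H(c, w) = 15 (H(c, w) = -(-15)*(6 - 3)/(6 - 3) = -(-15)*3/3 = -5*(-3) = 15)
(H(21, 16) - 11*(-9 - 5))² = (15 - 11*(-9 - 5))² = (15 - 11*(-14))² = (15 + 154)² = 169² = 28561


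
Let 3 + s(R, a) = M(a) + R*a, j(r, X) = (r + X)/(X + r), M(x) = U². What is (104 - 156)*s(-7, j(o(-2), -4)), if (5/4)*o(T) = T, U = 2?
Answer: 312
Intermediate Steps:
o(T) = 4*T/5
M(x) = 4 (M(x) = 2² = 4)
j(r, X) = 1 (j(r, X) = (X + r)/(X + r) = 1)
s(R, a) = 1 + R*a (s(R, a) = -3 + (4 + R*a) = 1 + R*a)
(104 - 156)*s(-7, j(o(-2), -4)) = (104 - 156)*(1 - 7*1) = -52*(1 - 7) = -52*(-6) = 312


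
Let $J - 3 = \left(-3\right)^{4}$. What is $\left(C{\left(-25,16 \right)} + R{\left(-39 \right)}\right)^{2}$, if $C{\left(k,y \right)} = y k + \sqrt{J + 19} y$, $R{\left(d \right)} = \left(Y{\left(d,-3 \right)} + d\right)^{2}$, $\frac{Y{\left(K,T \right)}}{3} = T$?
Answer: $3651584 + 60928 \sqrt{103} \approx 4.2699 \cdot 10^{6}$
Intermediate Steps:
$Y{\left(K,T \right)} = 3 T$
$J = 84$ ($J = 3 + \left(-3\right)^{4} = 3 + 81 = 84$)
$R{\left(d \right)} = \left(-9 + d\right)^{2}$ ($R{\left(d \right)} = \left(3 \left(-3\right) + d\right)^{2} = \left(-9 + d\right)^{2}$)
$C{\left(k,y \right)} = k y + y \sqrt{103}$ ($C{\left(k,y \right)} = y k + \sqrt{84 + 19} y = k y + \sqrt{103} y = k y + y \sqrt{103}$)
$\left(C{\left(-25,16 \right)} + R{\left(-39 \right)}\right)^{2} = \left(16 \left(-25 + \sqrt{103}\right) + \left(-9 - 39\right)^{2}\right)^{2} = \left(\left(-400 + 16 \sqrt{103}\right) + \left(-48\right)^{2}\right)^{2} = \left(\left(-400 + 16 \sqrt{103}\right) + 2304\right)^{2} = \left(1904 + 16 \sqrt{103}\right)^{2}$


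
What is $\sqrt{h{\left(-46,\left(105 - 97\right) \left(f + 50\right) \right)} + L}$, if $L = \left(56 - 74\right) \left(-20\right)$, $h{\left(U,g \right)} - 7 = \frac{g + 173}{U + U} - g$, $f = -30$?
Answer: $\frac{9 \sqrt{5313}}{46} \approx 14.261$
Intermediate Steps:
$h{\left(U,g \right)} = 7 - g + \frac{173 + g}{2 U}$ ($h{\left(U,g \right)} = 7 - \left(g - \frac{g + 173}{U + U}\right) = 7 - \left(g - \frac{173 + g}{2 U}\right) = 7 - g + \frac{173 + g}{2 U}$)
$L = 360$ ($L = \left(-18\right) \left(-20\right) = 360$)
$\sqrt{h{\left(-46,\left(105 - 97\right) \left(f + 50\right) \right)} + L} = \sqrt{\frac{173 + \left(105 - 97\right) \left(-30 + 50\right) - - 92 \left(-7 + \left(105 - 97\right) \left(-30 + 50\right)\right)}{2 \left(-46\right)} + 360} = \sqrt{\frac{1}{2} \left(- \frac{1}{46}\right) \left(173 + 8 \cdot 20 - - 92 \left(-7 + 8 \cdot 20\right)\right) + 360} = \sqrt{\frac{1}{2} \left(- \frac{1}{46}\right) \left(173 + 160 - - 92 \left(-7 + 160\right)\right) + 360} = \sqrt{\frac{1}{2} \left(- \frac{1}{46}\right) \left(173 + 160 - \left(-92\right) 153\right) + 360} = \sqrt{\frac{1}{2} \left(- \frac{1}{46}\right) \left(173 + 160 + 14076\right) + 360} = \sqrt{\frac{1}{2} \left(- \frac{1}{46}\right) 14409 + 360} = \sqrt{- \frac{14409}{92} + 360} = \sqrt{\frac{18711}{92}} = \frac{9 \sqrt{5313}}{46}$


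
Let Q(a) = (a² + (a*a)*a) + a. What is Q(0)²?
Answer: 0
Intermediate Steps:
Q(a) = a + a² + a³ (Q(a) = (a² + a²*a) + a = (a² + a³) + a = a + a² + a³)
Q(0)² = (0*(1 + 0 + 0²))² = (0*(1 + 0 + 0))² = (0*1)² = 0² = 0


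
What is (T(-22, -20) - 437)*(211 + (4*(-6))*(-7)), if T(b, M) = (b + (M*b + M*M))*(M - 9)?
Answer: -9156261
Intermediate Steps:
T(b, M) = (-9 + M)*(b + M² + M*b) (T(b, M) = (b + (M*b + M²))*(-9 + M) = (b + (M² + M*b))*(-9 + M) = (b + M² + M*b)*(-9 + M) = (-9 + M)*(b + M² + M*b))
(T(-22, -20) - 437)*(211 + (4*(-6))*(-7)) = (((-20)³ - 9*(-22) - 9*(-20)² - 22*(-20)² - 8*(-20)*(-22)) - 437)*(211 + (4*(-6))*(-7)) = ((-8000 + 198 - 9*400 - 22*400 - 3520) - 437)*(211 - 24*(-7)) = ((-8000 + 198 - 3600 - 8800 - 3520) - 437)*(211 + 168) = (-23722 - 437)*379 = -24159*379 = -9156261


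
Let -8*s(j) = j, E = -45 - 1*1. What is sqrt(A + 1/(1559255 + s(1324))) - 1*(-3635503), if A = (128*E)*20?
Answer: 3635503 + 59*I*sqrt(328924223757642)/3118179 ≈ 3.6355e+6 + 343.16*I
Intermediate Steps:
E = -46 (E = -45 - 1 = -46)
s(j) = -j/8
A = -117760 (A = (128*(-46))*20 = -5888*20 = -117760)
sqrt(A + 1/(1559255 + s(1324))) - 1*(-3635503) = sqrt(-117760 + 1/(1559255 - 1/8*1324)) - 1*(-3635503) = sqrt(-117760 + 1/(1559255 - 331/2)) + 3635503 = sqrt(-117760 + 1/(3118179/2)) + 3635503 = sqrt(-117760 + 2/3118179) + 3635503 = sqrt(-367196759038/3118179) + 3635503 = 59*I*sqrt(328924223757642)/3118179 + 3635503 = 3635503 + 59*I*sqrt(328924223757642)/3118179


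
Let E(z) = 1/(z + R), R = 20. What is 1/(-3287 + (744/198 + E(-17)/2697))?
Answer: -89001/292211848 ≈ -0.00030458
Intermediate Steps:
E(z) = 1/(20 + z) (E(z) = 1/(z + 20) = 1/(20 + z))
1/(-3287 + (744/198 + E(-17)/2697)) = 1/(-3287 + (744/198 + 1/((20 - 17)*2697))) = 1/(-3287 + (744*(1/198) + (1/2697)/3)) = 1/(-3287 + (124/33 + (1/3)*(1/2697))) = 1/(-3287 + (124/33 + 1/8091)) = 1/(-3287 + 334439/89001) = 1/(-292211848/89001) = -89001/292211848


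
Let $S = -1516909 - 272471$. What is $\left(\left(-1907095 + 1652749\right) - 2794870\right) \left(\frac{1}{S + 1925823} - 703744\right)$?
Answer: $\frac{292788594483558656}{136443} \approx 2.1459 \cdot 10^{12}$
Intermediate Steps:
$S = -1789380$ ($S = -1516909 - 272471 = -1789380$)
$\left(\left(-1907095 + 1652749\right) - 2794870\right) \left(\frac{1}{S + 1925823} - 703744\right) = \left(\left(-1907095 + 1652749\right) - 2794870\right) \left(\frac{1}{-1789380 + 1925823} - 703744\right) = \left(-254346 - 2794870\right) \left(\frac{1}{136443} - 703744\right) = - 3049216 \left(\frac{1}{136443} - 703744\right) = \left(-3049216\right) \left(- \frac{96020942591}{136443}\right) = \frac{292788594483558656}{136443}$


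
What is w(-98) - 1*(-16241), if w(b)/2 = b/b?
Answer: 16243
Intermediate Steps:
w(b) = 2 (w(b) = 2*(b/b) = 2*1 = 2)
w(-98) - 1*(-16241) = 2 - 1*(-16241) = 2 + 16241 = 16243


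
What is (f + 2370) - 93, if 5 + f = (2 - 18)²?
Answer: 2528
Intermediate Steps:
f = 251 (f = -5 + (2 - 18)² = -5 + (-16)² = -5 + 256 = 251)
(f + 2370) - 93 = (251 + 2370) - 93 = 2621 - 93 = 2528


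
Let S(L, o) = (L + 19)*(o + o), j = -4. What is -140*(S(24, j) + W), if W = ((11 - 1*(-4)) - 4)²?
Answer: 31220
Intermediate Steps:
S(L, o) = 2*o*(19 + L) (S(L, o) = (19 + L)*(2*o) = 2*o*(19 + L))
W = 121 (W = ((11 + 4) - 4)² = (15 - 4)² = 11² = 121)
-140*(S(24, j) + W) = -140*(2*(-4)*(19 + 24) + 121) = -140*(2*(-4)*43 + 121) = -140*(-344 + 121) = -140*(-223) = 31220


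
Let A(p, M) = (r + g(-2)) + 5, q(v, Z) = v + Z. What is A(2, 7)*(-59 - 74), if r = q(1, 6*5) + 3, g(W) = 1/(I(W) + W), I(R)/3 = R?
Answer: -41363/8 ≈ -5170.4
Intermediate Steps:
I(R) = 3*R
q(v, Z) = Z + v
g(W) = 1/(4*W) (g(W) = 1/(3*W + W) = 1/(4*W))
r = 34 (r = (6*5 + 1) + 3 = (30 + 1) + 3 = 31 + 3 = 34)
A(p, M) = 311/8 (A(p, M) = (34 + (¼)/(-2)) + 5 = (34 + (¼)*(-½)) + 5 = (34 - ⅛) + 5 = 271/8 + 5 = 311/8)
A(2, 7)*(-59 - 74) = 311*(-59 - 74)/8 = (311/8)*(-133) = -41363/8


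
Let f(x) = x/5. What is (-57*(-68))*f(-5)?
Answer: -3876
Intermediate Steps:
f(x) = x/5 (f(x) = x*(⅕) = x/5)
(-57*(-68))*f(-5) = (-57*(-68))*((⅕)*(-5)) = 3876*(-1) = -3876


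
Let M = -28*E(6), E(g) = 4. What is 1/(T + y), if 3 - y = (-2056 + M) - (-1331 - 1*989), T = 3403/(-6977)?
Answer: -6977/1042976 ≈ -0.0066895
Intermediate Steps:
M = -112 (M = -28*4 = -112)
T = -3403/6977 (T = 3403*(-1/6977) = -3403/6977 ≈ -0.48775)
y = -149 (y = 3 - ((-2056 - 112) - (-1331 - 1*989)) = 3 - (-2168 - (-1331 - 989)) = 3 - (-2168 - 1*(-2320)) = 3 - (-2168 + 2320) = 3 - 1*152 = 3 - 152 = -149)
1/(T + y) = 1/(-3403/6977 - 149) = 1/(-1042976/6977) = -6977/1042976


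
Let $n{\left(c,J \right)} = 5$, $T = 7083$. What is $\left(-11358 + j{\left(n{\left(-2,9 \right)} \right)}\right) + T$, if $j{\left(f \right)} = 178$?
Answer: $-4097$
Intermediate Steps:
$\left(-11358 + j{\left(n{\left(-2,9 \right)} \right)}\right) + T = \left(-11358 + 178\right) + 7083 = -11180 + 7083 = -4097$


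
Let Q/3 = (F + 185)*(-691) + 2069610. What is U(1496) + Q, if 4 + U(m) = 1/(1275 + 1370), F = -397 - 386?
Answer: 19701229601/2645 ≈ 7.4485e+6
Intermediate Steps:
F = -783
U(m) = -10579/2645 (U(m) = -4 + 1/(1275 + 1370) = -4 + 1/2645 = -10579/2645)
Q = 7448484 (Q = 3*((-783 + 185)*(-691) + 2069610) = 3*(-598*(-691) + 2069610) = 3*(413218 + 2069610) = 3*2482828 = 7448484)
U(1496) + Q = -10579/2645 + 7448484 = 19701229601/2645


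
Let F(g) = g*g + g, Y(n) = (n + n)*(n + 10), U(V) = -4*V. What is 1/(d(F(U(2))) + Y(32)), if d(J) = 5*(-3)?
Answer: 1/2673 ≈ 0.00037411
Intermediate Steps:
Y(n) = 2*n*(10 + n) (Y(n) = (2*n)*(10 + n) = 2*n*(10 + n))
F(g) = g + g**2 (F(g) = g**2 + g = g + g**2)
d(J) = -15
1/(d(F(U(2))) + Y(32)) = 1/(-15 + 2*32*(10 + 32)) = 1/(-15 + 2*32*42) = 1/(-15 + 2688) = 1/2673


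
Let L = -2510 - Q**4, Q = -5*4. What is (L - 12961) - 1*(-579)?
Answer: -174892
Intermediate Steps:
Q = -20
L = -162510 (L = -2510 - 1*(-20)**4 = -2510 - 1*160000 = -2510 - 160000 = -162510)
(L - 12961) - 1*(-579) = (-162510 - 12961) - 1*(-579) = -175471 + 579 = -174892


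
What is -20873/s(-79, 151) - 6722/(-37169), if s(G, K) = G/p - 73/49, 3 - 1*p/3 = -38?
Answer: 4676004970199/477621650 ≈ 9790.2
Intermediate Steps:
p = 123 (p = 9 - 3*(-38) = 9 + 114 = 123)
s(G, K) = -73/49 + G/123 (s(G, K) = G/123 - 73/49 = -73/49 + G/123)
-20873/s(-79, 151) - 6722/(-37169) = -20873/(-73/49 + (1/123)*(-79)) - 6722/(-37169) = -20873/(-73/49 - 79/123) - 6722*(-1/37169) = -20873/(-12850/6027) + 6722/37169 = -20873*(-6027/12850) + 6722/37169 = 125801571/12850 + 6722/37169 = 4676004970199/477621650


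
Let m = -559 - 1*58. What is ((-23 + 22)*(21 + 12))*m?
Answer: 20361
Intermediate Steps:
m = -617 (m = -559 - 58 = -617)
((-23 + 22)*(21 + 12))*m = ((-23 + 22)*(21 + 12))*(-617) = -1*33*(-617) = -33*(-617) = 20361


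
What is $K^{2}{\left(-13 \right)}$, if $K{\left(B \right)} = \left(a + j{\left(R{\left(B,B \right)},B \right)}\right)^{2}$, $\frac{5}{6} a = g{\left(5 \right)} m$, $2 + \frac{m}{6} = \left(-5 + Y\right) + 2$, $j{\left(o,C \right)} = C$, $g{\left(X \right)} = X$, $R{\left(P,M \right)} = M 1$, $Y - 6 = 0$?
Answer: $279841$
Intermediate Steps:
$Y = 6$ ($Y = 6 + 0 = 6$)
$R{\left(P,M \right)} = M$
$m = 6$ ($m = -12 + 6 \left(\left(-5 + 6\right) + 2\right) = -12 + 6 \left(1 + 2\right) = -12 + 6 \cdot 3 = -12 + 18 = 6$)
$a = 36$ ($a = \frac{6 \cdot 5 \cdot 6}{5} = \frac{6}{5} \cdot 30 = 36$)
$K{\left(B \right)} = \left(36 + B\right)^{2}$
$K^{2}{\left(-13 \right)} = \left(\left(36 - 13\right)^{2}\right)^{2} = \left(23^{2}\right)^{2} = 529^{2} = 279841$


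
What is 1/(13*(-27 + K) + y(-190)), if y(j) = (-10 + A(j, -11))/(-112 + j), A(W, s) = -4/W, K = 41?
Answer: 14345/2611264 ≈ 0.0054935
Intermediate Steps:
y(j) = (-10 - 4/j)/(-112 + j)
1/(13*(-27 + K) + y(-190)) = 1/(13*(-27 + 41) + 2*(-2 - 5*(-190))/(-190*(-112 - 190))) = 1/(13*14 + 2*(-1/190)*(-2 + 950)/(-302)) = 1/(182 + 2*(-1/190)*(-1/302)*948) = 1/(182 + 474/14345) = 1/(2611264/14345) = 14345/2611264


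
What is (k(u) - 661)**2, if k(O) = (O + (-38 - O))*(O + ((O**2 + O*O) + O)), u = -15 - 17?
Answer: 5784058809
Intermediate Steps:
u = -32
k(O) = -76*O - 76*O**2 (k(O) = -38*(O + ((O**2 + O**2) + O)) = -38*(O + (2*O**2 + O)) = -38*(O + (O + 2*O**2)) = -38*(2*O + 2*O**2) = -76*O - 76*O**2)
(k(u) - 661)**2 = (-76*(-32)*(1 - 32) - 661)**2 = (-76*(-32)*(-31) - 661)**2 = (-75392 - 661)**2 = (-76053)**2 = 5784058809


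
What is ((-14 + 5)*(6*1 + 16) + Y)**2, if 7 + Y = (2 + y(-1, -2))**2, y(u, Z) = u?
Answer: 41616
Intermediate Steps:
Y = -6 (Y = -7 + (2 - 1)**2 = -7 + 1**2 = -7 + 1 = -6)
((-14 + 5)*(6*1 + 16) + Y)**2 = ((-14 + 5)*(6*1 + 16) - 6)**2 = (-9*(6 + 16) - 6)**2 = (-9*22 - 6)**2 = (-198 - 6)**2 = (-204)**2 = 41616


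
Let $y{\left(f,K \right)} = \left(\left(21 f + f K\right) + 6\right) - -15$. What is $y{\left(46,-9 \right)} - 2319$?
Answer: $-1746$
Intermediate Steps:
$y{\left(f,K \right)} = 21 + 21 f + K f$ ($y{\left(f,K \right)} = \left(\left(21 f + K f\right) + 6\right) + 15 = \left(6 + 21 f + K f\right) + 15 = 21 + 21 f + K f$)
$y{\left(46,-9 \right)} - 2319 = \left(21 + 21 \cdot 46 - 414\right) - 2319 = \left(21 + 966 - 414\right) - 2319 = 573 - 2319 = -1746$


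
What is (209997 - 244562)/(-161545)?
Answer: 6913/32309 ≈ 0.21397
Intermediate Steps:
(209997 - 244562)/(-161545) = -34565*(-1/161545) = 6913/32309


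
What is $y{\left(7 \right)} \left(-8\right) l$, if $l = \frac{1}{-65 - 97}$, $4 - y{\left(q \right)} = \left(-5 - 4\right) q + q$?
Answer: $\frac{80}{27} \approx 2.963$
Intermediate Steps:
$y{\left(q \right)} = 4 + 8 q$ ($y{\left(q \right)} = 4 - \left(\left(-5 - 4\right) q + q\right) = 4 - \left(- 9 q + q\right) = 4 - - 8 q = 4 + 8 q$)
$l = - \frac{1}{162}$ ($l = \frac{1}{-162} = - \frac{1}{162} \approx -0.0061728$)
$y{\left(7 \right)} \left(-8\right) l = \left(4 + 8 \cdot 7\right) \left(-8\right) \left(- \frac{1}{162}\right) = \left(4 + 56\right) \left(-8\right) \left(- \frac{1}{162}\right) = 60 \left(-8\right) \left(- \frac{1}{162}\right) = \left(-480\right) \left(- \frac{1}{162}\right) = \frac{80}{27}$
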